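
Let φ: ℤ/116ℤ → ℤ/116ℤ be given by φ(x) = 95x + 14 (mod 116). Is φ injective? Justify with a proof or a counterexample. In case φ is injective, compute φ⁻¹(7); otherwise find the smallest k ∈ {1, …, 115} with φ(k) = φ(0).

By definition, φ is injective if φ(x_1) = φ(x_2) implies x_1 = x_2.
If φ(x_1) = φ(x_2), then 95x_1 ≡ 95x_2 (mod 116). Because gcd(95, 116) = 1, we may cancel 95 to get x_1 ≡ x_2 (mod 116).
So φ is injective.
We now compute 95⁻¹ mod 116 explicitly. Euclid's algorithm: 116 = 1·95 + 21, 95 = 4·21 + 11, 21 = 1·11 + 10, 11 = 1·10 + 1; back-substituting gives 1 = 11·95 − 9·116, so 95⁻¹ ≡ 11 (mod 116).
Since φ is injective, we find φ⁻¹(7): we need 95x ≡ 7 − 14 ≡ 109 (mod 116). Using 95⁻¹ = 11: x ≡ 11·109 = 1199 = 10·116 + 39, so x = 39.
Check: φ(39) = 95·39 + 14 = 3719 = 32·116 + 7 ≡ 7 (mod 116).

39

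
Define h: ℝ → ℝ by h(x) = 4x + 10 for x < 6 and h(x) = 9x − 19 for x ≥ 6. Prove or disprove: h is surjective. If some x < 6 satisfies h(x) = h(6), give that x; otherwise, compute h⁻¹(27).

17/4

Both pieces are strictly increasing (slopes 4 and 9), so each is injective on its own interval.
The left piece maps (−∞, 6) onto (−∞, 34); the right piece maps [6, ∞) onto [35, ∞).
The union (−∞, 34) ∪ [35, ∞) omits the interval between 34 and 35; in particular 34 has no preimage. So h is not surjective.
Because the two images are disjoint, no x < 6 has h(x) = h(6), so we compute h⁻¹(27): 27 lies in (−∞, 34), so solve 4x + 10 = 27: x = (27 − 10)/4 = 17/4.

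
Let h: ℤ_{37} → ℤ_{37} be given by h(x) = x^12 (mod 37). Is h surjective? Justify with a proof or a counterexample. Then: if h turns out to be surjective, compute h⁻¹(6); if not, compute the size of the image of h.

h(3): Repeated squaring mod 37: 3^1 ≡ 3, 3^2 ≡ 3² = 9, 3^4 ≡ 9² = 81 ≡ 7, 3^8 ≡ 7² = 49 ≡ 12. Since 12 = 8 + 4, 3^12 ≡ 12·7: 12·7 = 84 ≡ 10. So 3^12 ≡ 10 (mod 37).
h(4): Repeated squaring mod 37: 4^1 ≡ 4, 4^2 ≡ 4² = 16, 4^4 ≡ 16² = 256 ≡ 34, 4^8 ≡ 34² = 1156 ≡ 9. Since 12 = 8 + 4, 4^12 ≡ 9·34: 9·34 = 306 ≡ 10. So 4^12 ≡ 10 (mod 37).
So h(3) = h(4) = 10 while 3 ≠ 4, thus h is not injective.
A non-injective map from the 37-element set ℤ_{37} to itself takes at most 36 distinct values, so it cannot be surjective. Hence h is not surjective.
Since h is not surjective, we determine |image(h)|. Computing x^12 mod 37 for each x (by repeated squaring, reducing mod 37 at every step), the values h(0), h(1), …, h(36) are: 0, 1, 26, 10, 10, 10, 1, 10, 1, 26, 1, 1, 26, 10, 1, 26, 26, 26, 10, 10, 26, 26, 26, 1, 10, 26, 1, 1, 26, 1, 10, 1, 10, 10, 10, 26, 1.
The distinct values are {0, 1, 10, 26}; there are 4 of them.

4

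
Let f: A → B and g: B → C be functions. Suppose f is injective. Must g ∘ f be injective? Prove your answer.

No. Take A = B = C = {1, 2}, f = identity (injective), and g(x) = 1 for every x.
Then (g ∘ f)(1) = 1 = (g ∘ f)(2) with 1 ≠ 2, so g ∘ f is not injective.

not injective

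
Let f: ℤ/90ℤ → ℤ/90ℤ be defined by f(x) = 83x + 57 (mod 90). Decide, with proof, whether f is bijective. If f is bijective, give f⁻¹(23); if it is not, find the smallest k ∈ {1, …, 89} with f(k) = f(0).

Suppose f(x_1) = f(x_2) in ℤ/90ℤ. Then 83x_1 + 57 ≡ 83x_2 + 57 (mod 90), thus 83(x_1 − x_2) ≡ 0 (mod 90).
Since gcd(83, 90) = 1, 83 is invertible modulo 90, so x_1 − x_2 ≡ 0 (mod 90), i.e. x_1 = x_2.
We now compute 83⁻¹ mod 90 explicitly. Euclid's algorithm: 90 = 1·83 + 7, 83 = 11·7 + 6, 7 = 1·6 + 1; back-substituting gives 1 = 77·83 − 71·90, so 83⁻¹ ≡ 77 (mod 90).
Then y ↦ 77(y − 57) is a two-sided inverse to f, so every y ∈ ℤ/90ℤ has a preimage.
Hence f is bijective.
Since f is bijective, we find f⁻¹(23): we need 83x ≡ 23 − 57 ≡ 56 (mod 90). Using 83⁻¹ = 77: x ≡ 77·56 = 4312 = 47·90 + 82, so x = 82.
Check: f(82) = 83·82 + 57 = 6863 = 76·90 + 23 ≡ 23 (mod 90).

82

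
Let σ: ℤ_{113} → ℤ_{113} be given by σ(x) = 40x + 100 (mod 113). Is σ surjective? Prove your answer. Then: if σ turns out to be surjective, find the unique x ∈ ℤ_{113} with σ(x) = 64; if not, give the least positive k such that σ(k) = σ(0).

Recall that σ is surjective if every y in the codomain equals σ(x) for some x in the domain.
Since gcd(40, 113) = 1, 40 is invertible modulo 113. Euclid's algorithm: 113 = 2·40 + 33, 40 = 1·33 + 7, 33 = 4·7 + 5, 7 = 1·5 + 2, 5 = 2·2 + 1; back-substituting gives 1 = 65·40 − 23·113, so 40⁻¹ ≡ 65 (mod 113).
Then y ↦ 65(y − 100) is a two-sided inverse to σ, so every y ∈ ℤ_{113} has a preimage.
So σ is surjective.
Since σ is surjective, we compute σ⁻¹(64): solve 40x + 100 ≡ 64 (mod 113), i.e. 40x ≡ 77 (mod 113).
Multiplying by 40⁻¹ = 65 gives x ≡ 65·77 = 5005 = 44·113 + 33 ≡ 33 (mod 113).
Check: σ(33) = 40·33 + 100 = 1420 = 12·113 + 64 ≡ 64 (mod 113).

33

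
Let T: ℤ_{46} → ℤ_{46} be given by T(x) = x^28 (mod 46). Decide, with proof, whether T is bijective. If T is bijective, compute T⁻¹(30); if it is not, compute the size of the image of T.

T(22): Repeated squaring mod 46: 22^1 ≡ 22, 22^2 ≡ 22² = 484 ≡ 24, 22^4 ≡ 24² = 576 ≡ 24, 22^8 ≡ 24² = 576 ≡ 24, 22^16 ≡ 24² = 576 ≡ 24. Since 28 = 16 + 8 + 4, 22^28 ≡ 24·24·24: 24·24 = 576 ≡ 24, then 24·24 = 576 ≡ 24. So 22^28 ≡ 24 (mod 46).
T(24): Repeated squaring mod 46: 24^1 ≡ 24, 24^2 ≡ 24² = 576 ≡ 24, 24^4 ≡ 24² = 576 ≡ 24, 24^8 ≡ 24² = 576 ≡ 24, 24^16 ≡ 24² = 576 ≡ 24. Since 28 = 16 + 8 + 4, 24^28 ≡ 24·24·24: 24·24 = 576 ≡ 24, then 24·24 = 576 ≡ 24. So 24^28 ≡ 24 (mod 46).
So T(22) = T(24) = 24 while 22 ≠ 24, hence T is not injective, hence not bijective.
Since T is not bijective, we determine |image(T)|. Computing x^28 mod 46 for each x (by repeated squaring, reducing mod 46 at every step), the values T(0), T(1), …, T(45) are: 0, 1, 18, 39, 2, 31, 12, 27, 36, 3, 6, 9, 32, 29, 26, 13, 4, 35, 8, 25, 16, 41, 24, 23, 24, 41, 16, 25, 8, 35, 4, 13, 26, 29, 32, 9, 6, 3, 36, 27, 12, 31, 2, 39, 18, 1.
The distinct values are {0, 1, 2, 3, 4, 6, 8, 9, 12, 13, 16, 18, 23, 24, 25, 26, 27, 29, 31, 32, 35, 36, 39, 41}; there are 24 of them.

24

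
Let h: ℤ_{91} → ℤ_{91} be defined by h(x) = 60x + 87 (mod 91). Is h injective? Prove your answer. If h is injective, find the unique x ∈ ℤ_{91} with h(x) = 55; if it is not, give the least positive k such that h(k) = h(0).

48

Suppose h(u) = h(v) in ℤ_{91}. Then 60u + 87 ≡ 60v + 87 (mod 91), therefore 60(u − v) ≡ 0 (mod 91).
Since gcd(60, 91) = 1, 60 is invertible modulo 91, hence u − v ≡ 0 (mod 91), i.e. u = v.
Hence h is injective.
We now compute 60⁻¹ mod 91 explicitly. Euclid's algorithm: 91 = 1·60 + 31, 60 = 1·31 + 29, 31 = 1·29 + 2, 29 = 14·2 + 1; back-substituting gives 1 = 44·60 − 29·91, so 60⁻¹ ≡ 44 (mod 91).
Since h is injective, we find h⁻¹(55): we need 60x ≡ 55 − 87 ≡ 59 (mod 91). Using 60⁻¹ = 44: x ≡ 44·59 = 2596 = 28·91 + 48, so x = 48.
Check: h(48) = 60·48 + 87 = 2967 = 32·91 + 55 ≡ 55 (mod 91).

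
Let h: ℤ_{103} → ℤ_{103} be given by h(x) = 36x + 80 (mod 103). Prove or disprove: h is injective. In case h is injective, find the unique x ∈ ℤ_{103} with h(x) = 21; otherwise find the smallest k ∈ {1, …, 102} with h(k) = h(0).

47

Suppose h(s) = h(t) in ℤ_{103}. Then 36s + 80 ≡ 36t + 80 (mod 103), thus 36(s − t) ≡ 0 (mod 103).
Since gcd(36, 103) = 1, 36 is invertible modulo 103, thus s − t ≡ 0 (mod 103), i.e. s = t.
Therefore h is injective.
We now compute 36⁻¹ mod 103 explicitly. Euclid's algorithm: 103 = 2·36 + 31, 36 = 1·31 + 5, 31 = 6·5 + 1; back-substituting gives 1 = 83·36 − 29·103, so 36⁻¹ ≡ 83 (mod 103).
Since h is injective, we compute h⁻¹(21): solve 36x + 80 ≡ 21 (mod 103), i.e. 36x ≡ 44 (mod 103).
Multiplying by 36⁻¹ = 83 gives x ≡ 83·44 = 3652 = 35·103 + 47 ≡ 47 (mod 103).
Check: h(47) = 36·47 + 80 = 1772 = 17·103 + 21 ≡ 21 (mod 103).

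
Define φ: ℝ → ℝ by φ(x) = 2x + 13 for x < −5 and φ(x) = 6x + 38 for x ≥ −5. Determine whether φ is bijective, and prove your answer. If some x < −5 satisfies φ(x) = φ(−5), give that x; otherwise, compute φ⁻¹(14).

-4

Both pieces are strictly increasing (slopes 2 and 6), so each is injective on its own interval.
The left piece maps (−∞, −5) onto (−∞, 3); the right piece maps [−5, ∞) onto [8, ∞).
The images leave a gap (3 has no preimage), so φ is not surjective, hence not bijective.
Because the two images are disjoint, no x < −5 has φ(x) = φ(−5), so we compute φ⁻¹(14): 14 lies in [8, ∞), so solve 6x + 38 = 14: x = (14 − 38)/6 = −4.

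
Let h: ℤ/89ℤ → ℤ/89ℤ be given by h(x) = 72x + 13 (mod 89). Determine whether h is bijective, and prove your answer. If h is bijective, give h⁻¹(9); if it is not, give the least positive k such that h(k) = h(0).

84

Recall that injectivity means: for all x_1, x_2 in the domain, h(x_1) = h(x_2) implies x_1 = x_2.
Suppose h(x_1) = h(x_2) in ℤ/89ℤ. Then 72x_1 + 13 ≡ 72x_2 + 13 (mod 89), so 72(x_1 − x_2) ≡ 0 (mod 89).
Since gcd(72, 89) = 1, 72 is invertible modulo 89, so x_1 − x_2 ≡ 0 (mod 89), i.e. x_1 = x_2.
We now compute 72⁻¹ mod 89 explicitly. Euclid's algorithm: 89 = 1·72 + 17, 72 = 4·17 + 4, 17 = 4·4 + 1; back-substituting gives 1 = 68·72 − 55·89, so 72⁻¹ ≡ 68 (mod 89).
For any y ∈ ℤ/89ℤ, x = 68(y − 13) mod 89 satisfies h(x) = 72·68(y − 13) + 13 ≡ y (since 72·68 ≡ 1 mod 89). So every y has a preimage.
Thus h is bijective.
Since h is bijective, we compute h⁻¹(9): solve 72x + 13 ≡ 9 (mod 89), i.e. 72x ≡ 85 (mod 89).
Multiplying by 72⁻¹ = 68 gives x ≡ 68·85 = 5780 = 64·89 + 84 ≡ 84 (mod 89).
Check: h(84) = 72·84 + 13 = 6061 = 68·89 + 9 ≡ 9 (mod 89).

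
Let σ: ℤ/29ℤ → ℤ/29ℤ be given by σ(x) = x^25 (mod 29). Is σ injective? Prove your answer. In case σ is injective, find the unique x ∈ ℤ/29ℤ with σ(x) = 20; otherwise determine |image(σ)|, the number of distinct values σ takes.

Since 29 is prime, the nonzero elements of ℤ/29ℤ form a cyclic group of order 28.
As gcd(25, 28) = 1, raising to the 25th power is a bijection on this group: if s^25 ≡ t^25 then (st^{−1})^25 = 1, and the only element of order dividing gcd(25, 28) = 1 is 1, so s = t.
With σ(0) = 0 this makes σ injective on all of ℤ/29ℤ, hence bijective (finite equal-size domain and codomain). In particular σ is injective.
Since σ is injective, we find the preimage of 20. The inverse of x ↦ x^25 on (ℤ/29ℤ)^× is x ↦ x^9, because 25·9 = 225 = 8·28 + 1 ≡ 1 (mod 28) and x^{28} = 1 for x ≠ 0 (Fermat). So σ⁻¹(20) = 20^9 mod 29.
Repeated squaring mod 29: 20^1 ≡ 20, 20^2 ≡ 20² = 400 ≡ 23, 20^4 ≡ 23² = 529 ≡ 7, 20^8 ≡ 7² = 49 ≡ 20. Since 9 = 8 + 1, 20^9 ≡ 20·20: 20·20 = 400 ≡ 23. So 20^9 ≡ 23 (mod 29).
Hence σ⁻¹(20) = 23.

23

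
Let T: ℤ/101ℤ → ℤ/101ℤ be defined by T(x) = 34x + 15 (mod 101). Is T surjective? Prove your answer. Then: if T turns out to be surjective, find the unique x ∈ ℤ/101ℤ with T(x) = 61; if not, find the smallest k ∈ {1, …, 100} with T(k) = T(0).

37

Recall that T is surjective if every y in the codomain equals T(x) for some x in the domain.
Since gcd(34, 101) = 1, 34 is invertible modulo 101. Euclid's algorithm: 101 = 2·34 + 33, 34 = 1·33 + 1; back-substituting gives 1 = 3·34 − 1·101, so 34⁻¹ ≡ 3 (mod 101).
Then y ↦ 3(y − 15) is a two-sided inverse to T, so every y ∈ ℤ/101ℤ has a preimage.
Therefore T is surjective.
Since T is surjective, we find T⁻¹(61): we need 34x ≡ 61 − 15 ≡ 46 (mod 101). Using 34⁻¹ = 3: x ≡ 3·46 = 138 = 1·101 + 37, so x = 37.
Check: T(37) = 34·37 + 15 = 1273 = 12·101 + 61 ≡ 61 (mod 101).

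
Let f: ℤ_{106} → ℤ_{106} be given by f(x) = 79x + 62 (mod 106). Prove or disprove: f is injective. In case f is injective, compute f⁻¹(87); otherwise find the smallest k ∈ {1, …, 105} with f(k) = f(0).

3

If f(a) = f(b), then 79a ≡ 79b (mod 106). Because gcd(79, 106) = 1, we may cancel 79 to get a ≡ b (mod 106).
Therefore f is injective.
We now compute 79⁻¹ mod 106 explicitly. Euclid's algorithm: 106 = 1·79 + 27, 79 = 2·27 + 25, 27 = 1·25 + 2, 25 = 12·2 + 1; back-substituting gives 1 = 51·79 − 38·106, so 79⁻¹ ≡ 51 (mod 106).
Since f is injective, we find f⁻¹(87): we need 79x ≡ 87 − 62 ≡ 25 (mod 106). Using 79⁻¹ = 51: x ≡ 51·25 = 1275 = 12·106 + 3, so x = 3.
Check: f(3) = 79·3 + 62 = 299 = 2·106 + 87 ≡ 87 (mod 106).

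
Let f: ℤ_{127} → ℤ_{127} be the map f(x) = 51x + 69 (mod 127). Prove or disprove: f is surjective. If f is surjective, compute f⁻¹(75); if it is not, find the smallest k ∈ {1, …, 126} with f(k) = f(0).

Since gcd(51, 127) = 1, 51 is invertible modulo 127. Euclid's algorithm: 127 = 2·51 + 25, 51 = 2·25 + 1; back-substituting gives 1 = 5·51 − 2·127, so 51⁻¹ ≡ 5 (mod 127).
For any y ∈ ℤ_{127}, x = 5(y − 69) mod 127 satisfies f(x) = 51·5(y − 69) + 69 ≡ y (since 51·5 ≡ 1 mod 127). So every y has a preimage.
So f is surjective.
Since f is surjective, we find f⁻¹(75): we need 51x ≡ 75 − 69 ≡ 6 (mod 127). Using 51⁻¹ = 5: x ≡ 5·6 = 30, so x = 30.
Check: f(30) = 51·30 + 69 = 1599 = 12·127 + 75 ≡ 75 (mod 127).

30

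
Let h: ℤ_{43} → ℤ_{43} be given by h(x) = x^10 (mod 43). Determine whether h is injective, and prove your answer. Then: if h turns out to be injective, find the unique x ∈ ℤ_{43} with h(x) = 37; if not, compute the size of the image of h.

22

h(21): Repeated squaring mod 43: 21^1 ≡ 21, 21^2 ≡ 21² = 441 ≡ 11, 21^4 ≡ 11² = 121 ≡ 35, 21^8 ≡ 35² = 1225 ≡ 21. Since 10 = 8 + 2, 21^10 ≡ 21·11: 21·11 = 231 ≡ 16. So 21^10 ≡ 16 (mod 43).
h(22): Repeated squaring mod 43: 22^1 ≡ 22, 22^2 ≡ 22² = 484 ≡ 11, 22^4 ≡ 11² = 121 ≡ 35, 22^8 ≡ 35² = 1225 ≡ 21. Since 10 = 8 + 2, 22^10 ≡ 21·11: 21·11 = 231 ≡ 16. So 22^10 ≡ 16 (mod 43).
So h(21) = h(22) = 16 while 21 ≠ 22, therefore h is not injective.
Since h is not injective, we determine |image(h)|. Computing x^10 mod 43 for each x (by repeated squaring, reducing mod 43 at every step), the values h(0), h(1), …, h(42) are: 0, 1, 35, 10, 21, 24, 6, 36, 4, 14, 23, 41, 38, 15, 13, 25, 11, 9, 17, 40, 31, 16, 16, 31, 40, 17, 9, 11, 25, 13, 15, 38, 41, 23, 14, 4, 36, 6, 24, 21, 10, 35, 1.
The distinct values are {0, 1, 4, 6, 9, 10, 11, 13, 14, 15, 16, 17, 21, 23, 24, 25, 31, 35, 36, 38, 40, 41}; there are 22 of them.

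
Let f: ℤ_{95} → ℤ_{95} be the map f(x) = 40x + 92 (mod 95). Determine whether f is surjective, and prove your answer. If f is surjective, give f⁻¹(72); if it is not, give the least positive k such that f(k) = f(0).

By definition, surjectivity means every element of the codomain has a preimage under f.
Since gcd(40, 95) = 5, we have 40x ≡ 0 (mod 5) for all x, so f(x) ≡ 2 (mod 5).
But 0 ≢ 2 (mod 5), so 0 ∈ ℤ_{95} has no preimage. Therefore f is not surjective.
Since f is not surjective, we find the least positive k with f(k) = f(0): this means 40k ≡ 0 (mod 95), i.e. 95 ∣ 40k. Since gcd(40, 95) = 5, dividing through by 5 this holds exactly when 19 ∣ 8k, and as gcd(8, 19) = 1, exactly when 19 ∣ k.
The smallest positive such k is 19.

19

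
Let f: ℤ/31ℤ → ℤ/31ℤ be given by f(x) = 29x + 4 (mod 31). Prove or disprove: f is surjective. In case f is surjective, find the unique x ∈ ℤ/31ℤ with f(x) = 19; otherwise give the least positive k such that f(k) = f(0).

8

Recall: f is surjective if every y in the codomain equals f(x) for some x in the domain.
Since gcd(29, 31) = 1, 29 is invertible modulo 31. Euclid's algorithm: 31 = 1·29 + 2, 29 = 14·2 + 1; back-substituting gives 1 = 15·29 − 14·31, so 29⁻¹ ≡ 15 (mod 31).
For any y ∈ ℤ/31ℤ, x = 15(y − 4) mod 31 satisfies f(x) = 29·15(y − 4) + 4 ≡ y (since 29·15 ≡ 1 mod 31). So every y has a preimage.
Hence f is surjective.
Since f is surjective, we compute f⁻¹(19): solve 29x + 4 ≡ 19 (mod 31), i.e. 29x ≡ 15 (mod 31).
Multiplying by 29⁻¹ = 15 gives x ≡ 15·15 = 225 = 7·31 + 8 ≡ 8 (mod 31).
Check: f(8) = 29·8 + 4 = 236 = 7·31 + 19 ≡ 19 (mod 31).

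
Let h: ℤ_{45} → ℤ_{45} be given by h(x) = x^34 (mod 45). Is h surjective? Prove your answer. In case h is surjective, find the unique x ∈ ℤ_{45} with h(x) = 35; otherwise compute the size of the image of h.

h(2): Repeated squaring mod 45: 2^1 ≡ 2, 2^2 ≡ 2² = 4, 2^4 ≡ 4² = 16, 2^8 ≡ 16² = 256 ≡ 31, 2^16 ≡ 31² = 961 ≡ 16, 2^32 ≡ 16² = 256 ≡ 31. Since 34 = 32 + 2, 2^34 ≡ 31·4: 31·4 = 124 ≡ 34. So 2^34 ≡ 34 (mod 45).
h(7): Repeated squaring mod 45: 7^1 ≡ 7, 7^2 ≡ 7² = 49 ≡ 4, 7^4 ≡ 4² = 16, 7^8 ≡ 16² = 256 ≡ 31, 7^16 ≡ 31² = 961 ≡ 16, 7^32 ≡ 16² = 256 ≡ 31. Since 34 = 32 + 2, 7^34 ≡ 31·4: 31·4 = 124 ≡ 34. So 7^34 ≡ 34 (mod 45).
So h(2) = h(7) = 34 while 2 ≠ 7, therefore h is not injective.
A non-injective map from the 45-element set ℤ_{45} to itself takes at most 44 distinct values, so it cannot be surjective. Therefore h is not surjective.
Since h is not surjective, we determine |image(h)|. Computing x^34 mod 45 for each x (by repeated squaring, reducing mod 45 at every step), the values h(0), h(1), …, h(44) are: 0, 1, 34, 9, 31, 40, 36, 34, 19, 36, 10, 16, 9, 4, 31, 0, 16, 19, 9, 1, 25, 36, 4, 4, 36, 25, 1, 9, 19, 16, 0, 31, 4, 9, 16, 10, 36, 19, 34, 36, 40, 31, 9, 34, 1.
The distinct values are {0, 1, 4, 9, 10, 16, 19, 25, 31, 34, 36, 40}; there are 12 of them.

12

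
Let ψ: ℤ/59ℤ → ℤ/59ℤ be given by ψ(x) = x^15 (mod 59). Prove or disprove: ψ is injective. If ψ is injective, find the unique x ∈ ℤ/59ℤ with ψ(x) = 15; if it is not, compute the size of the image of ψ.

Since 59 is prime, the nonzero elements of ℤ/59ℤ form a cyclic group of order 58.
As gcd(15, 58) = 1, raising to the 15th power is a bijection on this group: if a^15 ≡ b^15 then (ab^{−1})^15 = 1, and the only element of order dividing gcd(15, 58) = 1 is 1, so a = b.
With ψ(0) = 0 this makes ψ injective on all of ℤ/59ℤ, hence bijective (finite equal-size domain and codomain). In particular ψ is injective.
Since ψ is injective, we find the preimage of 15. The inverse of x ↦ x^15 on (ℤ/59ℤ)^× is x ↦ x^31, because 15·31 = 465 = 8·58 + 1 ≡ 1 (mod 58) and x^{58} = 1 for x ≠ 0 (Fermat). So ψ⁻¹(15) = 15^31 mod 59.
Repeated squaring mod 59: 15^1 ≡ 15, 15^2 ≡ 15² = 225 ≡ 48, 15^4 ≡ 48² = 2304 ≡ 3, 15^8 ≡ 3² = 9, 15^16 ≡ 9² = 81 ≡ 22. Since 31 = 16 + 8 + 4 + 2 + 1, 15^31 ≡ 22·9·3·48·15: 22·9 = 198 ≡ 21, then 21·3 = 63 ≡ 4, then 4·48 = 192 ≡ 15, then 15·15 = 225 ≡ 48. So 15^31 ≡ 48 (mod 59).
Hence ψ⁻¹(15) = 48.

48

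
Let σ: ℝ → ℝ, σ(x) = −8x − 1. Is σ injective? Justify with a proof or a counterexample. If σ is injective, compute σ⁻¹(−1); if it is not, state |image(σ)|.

0

Recall that σ is injective when σ(u) = σ(v) forces u = v.
Suppose σ(u) = σ(v). Then −8u − 1 = −8v − 1, so −8u = −8v, therefore u = v.
So σ is injective.
Since σ is injective, we compute σ⁻¹(−1) = (−1 + 1)/(−8) = 0.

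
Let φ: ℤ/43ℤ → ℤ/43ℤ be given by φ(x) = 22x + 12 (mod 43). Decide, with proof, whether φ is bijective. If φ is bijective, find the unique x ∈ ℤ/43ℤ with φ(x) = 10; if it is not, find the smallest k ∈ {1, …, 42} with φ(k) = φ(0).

Suppose φ(s) = φ(t) in ℤ/43ℤ. Then 22s + 12 ≡ 22t + 12 (mod 43), therefore 22(s − t) ≡ 0 (mod 43).
Since gcd(22, 43) = 1, 22 is invertible modulo 43, therefore s − t ≡ 0 (mod 43), i.e. s = t.
We now compute 22⁻¹ mod 43 explicitly. Euclid's algorithm: 43 = 1·22 + 21, 22 = 1·21 + 1; back-substituting gives 1 = 2·22 − 1·43, so 22⁻¹ ≡ 2 (mod 43).
For any y ∈ ℤ/43ℤ, x = 2(y − 12) mod 43 satisfies φ(x) = 22·2(y − 12) + 12 ≡ y (since 22·2 ≡ 1 mod 43). So every y has a preimage.
So φ is bijective.
Since φ is bijective, we compute φ⁻¹(10): solve 22x + 12 ≡ 10 (mod 43), i.e. 22x ≡ 41 (mod 43).
Multiplying by 22⁻¹ = 2 gives x ≡ 2·41 = 82 = 1·43 + 39 ≡ 39 (mod 43).
Check: φ(39) = 22·39 + 12 = 870 = 20·43 + 10 ≡ 10 (mod 43).

39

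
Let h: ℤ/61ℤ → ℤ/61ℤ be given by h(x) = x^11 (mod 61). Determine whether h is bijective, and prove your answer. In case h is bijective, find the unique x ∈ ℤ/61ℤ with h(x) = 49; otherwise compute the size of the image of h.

Since 61 is prime, the nonzero elements of ℤ/61ℤ form a cyclic group of order 60.
As gcd(11, 60) = 1, raising to the 11th power is a bijection on this group: if a^11 ≡ b^11 then (ab^{−1})^11 = 1, and the only element of order dividing gcd(11, 60) = 1 is 1, so a = b.
With h(0) = 0 this makes h injective on all of ℤ/61ℤ, hence bijective (finite equal-size domain and codomain). In particular h is bijective.
Since h is bijective, we find the preimage of 49. The inverse of x ↦ x^11 on (ℤ/61ℤ)^× is x ↦ x^11, because 11·11 = 121 = 2·60 + 1 ≡ 1 (mod 60) and x^{60} = 1 for x ≠ 0 (Fermat). So h⁻¹(49) = 49^11 mod 61.
Repeated squaring mod 61: 49^1 ≡ 49, 49^2 ≡ 49² = 2401 ≡ 22, 49^4 ≡ 22² = 484 ≡ 57, 49^8 ≡ 57² = 3249 ≡ 16. Since 11 = 8 + 2 + 1, 49^11 ≡ 16·22·49: 16·22 = 352 ≡ 47, then 47·49 = 2303 ≡ 46. So 49^11 ≡ 46 (mod 61).
Hence h⁻¹(49) = 46.

46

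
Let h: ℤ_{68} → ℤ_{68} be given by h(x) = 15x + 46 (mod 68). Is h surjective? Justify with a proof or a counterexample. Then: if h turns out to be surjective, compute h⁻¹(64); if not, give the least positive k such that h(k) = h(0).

42

Since gcd(15, 68) = 1, 15 is invertible modulo 68. Euclid's algorithm: 68 = 4·15 + 8, 15 = 1·8 + 7, 8 = 1·7 + 1; back-substituting gives 1 = 59·15 − 13·68, so 15⁻¹ ≡ 59 (mod 68).
For any y ∈ ℤ_{68}, x = 59(y − 46) mod 68 satisfies h(x) = 15·59(y − 46) + 46 ≡ y (since 15·59 ≡ 1 mod 68). So every y has a preimage.
Therefore h is surjective.
Since h is surjective, we find h⁻¹(64): we need 15x ≡ 64 − 46 ≡ 18 (mod 68). Using 15⁻¹ = 59: x ≡ 59·18 = 1062 = 15·68 + 42, so x = 42.
Check: h(42) = 15·42 + 46 = 676 = 9·68 + 64 ≡ 64 (mod 68).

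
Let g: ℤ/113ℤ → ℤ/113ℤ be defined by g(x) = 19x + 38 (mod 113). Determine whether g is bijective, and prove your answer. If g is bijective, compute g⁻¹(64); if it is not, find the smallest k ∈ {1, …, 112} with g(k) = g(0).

43

Suppose g(u) = g(v) in ℤ/113ℤ. Then 19u + 38 ≡ 19v + 38 (mod 113), hence 19(u − v) ≡ 0 (mod 113).
Since gcd(19, 113) = 1, 19 is invertible modulo 113, thus u − v ≡ 0 (mod 113), i.e. u = v.
We now compute 19⁻¹ mod 113 explicitly. Euclid's algorithm: 113 = 5·19 + 18, 19 = 1·18 + 1; back-substituting gives 1 = 6·19 − 1·113, so 19⁻¹ ≡ 6 (mod 113).
For any y ∈ ℤ/113ℤ, x = 6(y − 38) mod 113 satisfies g(x) = 19·6(y − 38) + 38 ≡ y (since 19·6 ≡ 1 mod 113). So every y has a preimage.
So g is bijective.
Since g is bijective, we find g⁻¹(64): we need 19x ≡ 64 − 38 ≡ 26 (mod 113). Using 19⁻¹ = 6: x ≡ 6·26 = 156 = 1·113 + 43, so x = 43.
Check: g(43) = 19·43 + 38 = 855 = 7·113 + 64 ≡ 64 (mod 113).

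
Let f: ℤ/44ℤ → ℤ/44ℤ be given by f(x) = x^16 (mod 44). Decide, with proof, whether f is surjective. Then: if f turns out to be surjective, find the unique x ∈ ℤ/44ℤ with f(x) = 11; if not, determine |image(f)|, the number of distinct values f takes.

f(10): Repeated squaring mod 44: 10^1 ≡ 10, 10^2 ≡ 10² = 100 ≡ 12, 10^4 ≡ 12² = 144 ≡ 12, 10^8 ≡ 12² = 144 ≡ 12, 10^16 ≡ 12² = 144 ≡ 12. So 10^16 ≡ 12 (mod 44).
f(12): Repeated squaring mod 44: 12^1 ≡ 12, 12^2 ≡ 12² = 144 ≡ 12, 12^4 ≡ 12² = 144 ≡ 12, 12^8 ≡ 12² = 144 ≡ 12, 12^16 ≡ 12² = 144 ≡ 12. So 12^16 ≡ 12 (mod 44).
So f(10) = f(12) = 12 while 10 ≠ 12, hence f is not injective.
A non-injective map from the 44-element set ℤ/44ℤ to itself takes at most 43 distinct values, so it cannot be surjective. Therefore f is not surjective.
Since f is not surjective, we determine |image(f)|. Computing x^16 mod 44 for each x (by repeated squaring, reducing mod 44 at every step), the values f(0), f(1), …, f(43) are: 0, 1, 20, 25, 4, 5, 16, 37, 36, 9, 12, 33, 12, 9, 36, 37, 16, 5, 4, 25, 20, 1, 0, 1, 20, 25, 4, 5, 16, 37, 36, 9, 12, 33, 12, 9, 36, 37, 16, 5, 4, 25, 20, 1.
The distinct values are {0, 1, 4, 5, 9, 12, 16, 20, 25, 33, 36, 37}; there are 12 of them.

12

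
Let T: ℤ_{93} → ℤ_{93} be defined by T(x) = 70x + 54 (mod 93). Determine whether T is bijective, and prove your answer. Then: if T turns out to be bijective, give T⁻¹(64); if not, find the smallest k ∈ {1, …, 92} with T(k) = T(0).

40

By definition, injectivity means: for all u, v in the domain, T(u) = T(v) implies u = v.
Suppose T(u) = T(v) in ℤ_{93}. Then 70u + 54 ≡ 70v + 54 (mod 93), thus 70(u − v) ≡ 0 (mod 93).
Since gcd(70, 93) = 1, 70 is invertible modulo 93, therefore u − v ≡ 0 (mod 93), i.e. u = v.
We now compute 70⁻¹ mod 93 explicitly. Euclid's algorithm: 93 = 1·70 + 23, 70 = 3·23 + 1; back-substituting gives 1 = 4·70 − 3·93, so 70⁻¹ ≡ 4 (mod 93).
For any y ∈ ℤ_{93}, x = 4(y − 54) mod 93 satisfies T(x) = 70·4(y − 54) + 54 ≡ y (since 70·4 ≡ 1 mod 93). So every y has a preimage.
Hence T is bijective.
Since T is bijective, we find T⁻¹(64): we need 70x ≡ 64 − 54 ≡ 10 (mod 93). Using 70⁻¹ = 4: x ≡ 4·10 = 40, so x = 40.
Check: T(40) = 70·40 + 54 = 2854 = 30·93 + 64 ≡ 64 (mod 93).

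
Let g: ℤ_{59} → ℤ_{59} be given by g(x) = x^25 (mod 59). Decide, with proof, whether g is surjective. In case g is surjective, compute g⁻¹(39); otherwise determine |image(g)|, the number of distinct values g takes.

Since 59 is prime, the nonzero elements of ℤ_{59} form a cyclic group of order 58.
As gcd(25, 58) = 1, raising to the 25th power is a bijection on this group: if s^25 ≡ t^25 then (st^{−1})^25 = 1, and the only element of order dividing gcd(25, 58) = 1 is 1, so s = t.
With g(0) = 0 this makes g injective on all of ℤ_{59}, hence bijective (finite equal-size domain and codomain). In particular g is surjective.
Since g is surjective, we find the preimage of 39. The inverse of x ↦ x^25 on (ℤ_{59})^× is x ↦ x^7, because 25·7 = 175 = 3·58 + 1 ≡ 1 (mod 58) and x^{58} = 1 for x ≠ 0 (Fermat). So g⁻¹(39) = 39^7 mod 59.
Repeated squaring mod 59: 39^1 ≡ 39, 39^2 ≡ 39² = 1521 ≡ 46, 39^4 ≡ 46² = 2116 ≡ 51. Since 7 = 4 + 2 + 1, 39^7 ≡ 51·46·39: 51·46 = 2346 ≡ 45, then 45·39 = 1755 ≡ 44. So 39^7 ≡ 44 (mod 59).
Hence g⁻¹(39) = 44.

44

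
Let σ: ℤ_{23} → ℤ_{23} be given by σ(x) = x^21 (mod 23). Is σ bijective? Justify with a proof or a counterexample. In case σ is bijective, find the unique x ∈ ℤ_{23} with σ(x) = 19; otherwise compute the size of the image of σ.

Since 23 is prime, the nonzero elements of ℤ_{23} form a cyclic group of order 22.
As gcd(21, 22) = 1, raising to the 21st power is a bijection on this group: if a^21 ≡ b^21 then (ab^{−1})^21 = 1, and the only element of order dividing gcd(21, 22) = 1 is 1, so a = b.
With σ(0) = 0 this makes σ injective on all of ℤ_{23}, hence bijective (finite equal-size domain and codomain). In particular σ is bijective.
Since σ is bijective, we find the preimage of 19. The inverse of x ↦ x^21 on (ℤ_{23})^× is x ↦ x^21, because 21·21 = 441 = 20·22 + 1 ≡ 1 (mod 22) and x^{22} = 1 for x ≠ 0 (Fermat). So σ⁻¹(19) = 19^21 mod 23.
Repeated squaring mod 23: 19^1 ≡ 19, 19^2 ≡ 19² = 361 ≡ 16, 19^4 ≡ 16² = 256 ≡ 3, 19^8 ≡ 3² = 9, 19^16 ≡ 9² = 81 ≡ 12. Since 21 = 16 + 4 + 1, 19^21 ≡ 12·3·19: 12·3 = 36 ≡ 13, then 13·19 = 247 ≡ 17. So 19^21 ≡ 17 (mod 23).
Hence σ⁻¹(19) = 17.

17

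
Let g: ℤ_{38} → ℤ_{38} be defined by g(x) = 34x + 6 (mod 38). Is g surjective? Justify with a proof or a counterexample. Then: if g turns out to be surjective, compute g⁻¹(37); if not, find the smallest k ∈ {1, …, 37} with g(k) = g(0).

19

Recall that g is surjective if every y in the codomain equals g(x) for some x in the domain.
Since gcd(34, 38) = 2, we have 34x ≡ 0 (mod 2) for all x, so g(x) ≡ 0 (mod 2).
But 1 ≢ 0 (mod 2), so 1 ∈ ℤ_{38} has no preimage. Therefore g is not surjective.
Since g is not surjective, we find the least positive k with g(k) = g(0): this means 34k ≡ 0 (mod 38), i.e. 38 ∣ 34k. Since gcd(34, 38) = 2, dividing through by 2 this holds exactly when 19 ∣ 17k, and as gcd(17, 19) = 1, exactly when 19 ∣ k.
The smallest positive such k is 19.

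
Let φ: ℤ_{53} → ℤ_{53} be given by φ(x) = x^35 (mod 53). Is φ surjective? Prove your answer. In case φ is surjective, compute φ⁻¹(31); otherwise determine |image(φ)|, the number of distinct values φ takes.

5

Since 53 is prime, the nonzero elements of ℤ_{53} form a cyclic group of order 52.
As gcd(35, 52) = 1, raising to the 35th power is a bijection on this group: if x_1^35 ≡ x_2^35 then (x_1x_2^{−1})^35 = 1, and the only element of order dividing gcd(35, 52) = 1 is 1, so x_1 = x_2.
With φ(0) = 0 this makes φ injective on all of ℤ_{53}, hence bijective (finite equal-size domain and codomain). In particular φ is surjective.
Since φ is surjective, we find the preimage of 31. The inverse of x ↦ x^35 on (ℤ_{53})^× is x ↦ x^3, because 35·3 = 105 = 2·52 + 1 ≡ 1 (mod 52) and x^{52} = 1 for x ≠ 0 (Fermat). So φ⁻¹(31) = 31^3 mod 53.
Repeated squaring mod 53: 31^1 ≡ 31, 31^2 ≡ 31² = 961 ≡ 7. Since 3 = 2 + 1, 31^3 ≡ 7·31: 7·31 = 217 ≡ 5. So 31^3 ≡ 5 (mod 53).
Hence φ⁻¹(31) = 5.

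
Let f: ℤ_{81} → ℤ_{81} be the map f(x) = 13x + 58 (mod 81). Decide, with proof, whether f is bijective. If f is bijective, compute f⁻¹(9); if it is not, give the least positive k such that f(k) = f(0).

71

By definition, injectivity means: for all u, v in the domain, f(u) = f(v) implies u = v.
Suppose f(u) = f(v) in ℤ_{81}. Then 13u + 58 ≡ 13v + 58 (mod 81), therefore 13(u − v) ≡ 0 (mod 81).
Since gcd(13, 81) = 1, 13 is invertible modulo 81, therefore u − v ≡ 0 (mod 81), i.e. u = v.
We now compute 13⁻¹ mod 81 explicitly. Euclid's algorithm: 81 = 6·13 + 3, 13 = 4·3 + 1; back-substituting gives 1 = 25·13 − 4·81, so 13⁻¹ ≡ 25 (mod 81).
Then y ↦ 25(y − 58) is a two-sided inverse to f, so every y ∈ ℤ_{81} has a preimage.
Therefore f is bijective.
Since f is bijective, we compute f⁻¹(9): solve 13x + 58 ≡ 9 (mod 81), i.e. 13x ≡ 32 (mod 81).
Multiplying by 13⁻¹ = 25 gives x ≡ 25·32 = 800 = 9·81 + 71 ≡ 71 (mod 81).
Check: f(71) = 13·71 + 58 = 981 = 12·81 + 9 ≡ 9 (mod 81).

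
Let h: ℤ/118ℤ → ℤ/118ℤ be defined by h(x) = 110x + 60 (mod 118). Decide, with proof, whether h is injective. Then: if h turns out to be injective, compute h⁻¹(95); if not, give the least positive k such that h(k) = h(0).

59

We have gcd(110, 118) = 2 > 1. Taking u = 0 and v = 59: h(0) = 60 and h(59) = 110·59 + 60 = 6550 ≡ 60 (mod 118).
So h(0) = h(59) while 0 ≠ 59, thus h is not injective.
Since h is not injective, we find the least positive k with h(k) = h(0): this means 110k ≡ 0 (mod 118), i.e. 118 ∣ 110k. Since gcd(110, 118) = 2, dividing through by 2 this holds exactly when 59 ∣ 55k, and as gcd(55, 59) = 1, exactly when 59 ∣ k.
The smallest positive such k is 59.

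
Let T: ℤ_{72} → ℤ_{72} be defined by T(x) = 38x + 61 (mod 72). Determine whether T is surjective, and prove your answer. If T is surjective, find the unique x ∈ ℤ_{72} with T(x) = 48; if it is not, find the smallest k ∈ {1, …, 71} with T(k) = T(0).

36

Since gcd(38, 72) = 2, we have 38x ≡ 0 (mod 2) for all x, so T(x) ≡ 1 (mod 2).
But 0 ≢ 1 (mod 2), so 0 ∈ ℤ_{72} has no preimage. Thus T is not surjective.
Since T is not surjective, we find the least positive k with T(k) = T(0): this means 38k ≡ 0 (mod 72), i.e. 72 ∣ 38k. Since gcd(38, 72) = 2, dividing through by 2 this holds exactly when 36 ∣ 19k, and as gcd(19, 36) = 1, exactly when 36 ∣ k.
The smallest positive such k is 36.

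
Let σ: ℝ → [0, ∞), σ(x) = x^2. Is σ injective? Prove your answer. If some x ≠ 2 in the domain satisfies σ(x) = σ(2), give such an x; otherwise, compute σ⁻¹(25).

-2

σ(2) = 4 = (−2)^2 = σ(−2) (since 2 is even), with 2 ≠ −2. So σ is not injective.
For the follow-up, such an x exists: taking x = −2 ∈ ℝ gives σ(−2) = 4 = σ(2) with −2 ≠ 2.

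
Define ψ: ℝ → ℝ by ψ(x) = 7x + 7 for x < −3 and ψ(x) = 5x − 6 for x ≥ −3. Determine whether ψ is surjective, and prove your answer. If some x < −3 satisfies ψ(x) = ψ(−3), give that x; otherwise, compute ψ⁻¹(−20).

-4

Both pieces are strictly increasing (slopes 7 and 5), so each is injective on its own interval.
The left piece maps (−∞, −3) onto (−∞, −14); the right piece maps [−3, ∞) onto [−21, ∞).
The union (−∞, −14) ∪ [−21, ∞) covers ℝ, so ψ is surjective.
For the follow-up: the images overlap, so an x < −3 with ψ(x) = ψ(−3) exists. ψ(−3) = −21; solving 7x + 7 = −21 for x < −3 gives x = (−21 − 7)/7 = −4.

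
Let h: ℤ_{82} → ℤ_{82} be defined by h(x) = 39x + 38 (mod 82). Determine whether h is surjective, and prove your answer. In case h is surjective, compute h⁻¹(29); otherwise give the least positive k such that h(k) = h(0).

25

Since gcd(39, 82) = 1, 39 is invertible modulo 82. Euclid's algorithm: 82 = 2·39 + 4, 39 = 9·4 + 3, 4 = 1·3 + 1; back-substituting gives 1 = 61·39 − 29·82, so 39⁻¹ ≡ 61 (mod 82).
Then y ↦ 61(y − 38) is a two-sided inverse to h, so every y ∈ ℤ_{82} has a preimage.
Therefore h is surjective.
Since h is surjective, we compute h⁻¹(29): solve 39x + 38 ≡ 29 (mod 82), i.e. 39x ≡ 73 (mod 82).
Multiplying by 39⁻¹ = 61 gives x ≡ 61·73 = 4453 = 54·82 + 25 ≡ 25 (mod 82).
Check: h(25) = 39·25 + 38 = 1013 = 12·82 + 29 ≡ 29 (mod 82).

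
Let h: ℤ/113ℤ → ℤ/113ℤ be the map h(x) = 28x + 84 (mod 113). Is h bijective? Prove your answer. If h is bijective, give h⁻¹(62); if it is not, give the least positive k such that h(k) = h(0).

88

If h(a) = h(b), then 28a ≡ 28b (mod 113). Because gcd(28, 113) = 1, we may cancel 28 to get a ≡ b (mod 113).
We now compute 28⁻¹ mod 113 explicitly. Euclid's algorithm: 113 = 4·28 + 1; back-substituting gives 1 = 109·28 − 27·113, so 28⁻¹ ≡ 109 (mod 113).
For any y ∈ ℤ/113ℤ, x = 109(y − 84) mod 113 satisfies h(x) = 28·109(y − 84) + 84 ≡ y (since 28·109 ≡ 1 mod 113). So every y has a preimage.
Therefore h is bijective.
Since h is bijective, we compute h⁻¹(62): solve 28x + 84 ≡ 62 (mod 113), i.e. 28x ≡ 91 (mod 113).
Multiplying by 28⁻¹ = 109 gives x ≡ 109·91 = 9919 = 87·113 + 88 ≡ 88 (mod 113).
Check: h(88) = 28·88 + 84 = 2548 = 22·113 + 62 ≡ 62 (mod 113).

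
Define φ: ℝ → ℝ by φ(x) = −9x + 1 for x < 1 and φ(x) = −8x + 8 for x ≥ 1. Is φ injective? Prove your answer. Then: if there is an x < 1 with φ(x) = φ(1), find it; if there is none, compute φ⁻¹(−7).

1/9

Both pieces are strictly decreasing (slopes −9 and −8), so each is injective on its own interval.
The left piece maps (−∞, 1) onto (−8, ∞); the right piece maps [1, ∞) onto (−∞, 0].
These images overlap. In particular φ(1) = 0 (right piece), and solving −9x + 1 = 0 on the left piece gives x = 1/9 < 1.
So φ(1/9) = φ(1) with 1/9 ≠ 1, and φ is not injective. This x = 1/9 is the requested value below 1.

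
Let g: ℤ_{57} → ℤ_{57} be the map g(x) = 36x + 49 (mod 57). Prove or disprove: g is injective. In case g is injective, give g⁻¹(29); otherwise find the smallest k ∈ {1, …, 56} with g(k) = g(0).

19

We have gcd(36, 57) = 3 > 1. Taking s = 0 and t = 19: g(0) = 49 and g(19) = 36·19 + 49 = 733 ≡ 49 (mod 57).
So g(0) = g(19) while 0 ≠ 19, so g is not injective.
Since g is not injective, we find the least positive k with g(k) = g(0): this means 36k ≡ 0 (mod 57), i.e. 57 ∣ 36k. Since gcd(36, 57) = 3, dividing through by 3 this holds exactly when 19 ∣ 12k, and as gcd(12, 19) = 1, exactly when 19 ∣ k.
The smallest positive such k is 19.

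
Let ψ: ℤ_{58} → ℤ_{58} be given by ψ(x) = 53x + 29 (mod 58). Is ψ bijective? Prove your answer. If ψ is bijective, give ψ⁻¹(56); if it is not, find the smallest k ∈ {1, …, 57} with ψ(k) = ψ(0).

41

Recall that injectivity means: for all s, t in the domain, ψ(s) = ψ(t) implies s = t.
If ψ(s) = ψ(t), then 53s ≡ 53t (mod 58). Because gcd(53, 58) = 1, we may cancel 53 to get s ≡ t (mod 58).
We now compute 53⁻¹ mod 58 explicitly. Euclid's algorithm: 58 = 1·53 + 5, 53 = 10·5 + 3, 5 = 1·3 + 2, 3 = 1·2 + 1; back-substituting gives 1 = 23·53 − 21·58, so 53⁻¹ ≡ 23 (mod 58).
Then y ↦ 23(y − 29) is a two-sided inverse to ψ, so every y ∈ ℤ_{58} has a preimage.
Hence ψ is bijective.
Since ψ is bijective, we find ψ⁻¹(56): we need 53x ≡ 56 − 29 ≡ 27 (mod 58). Using 53⁻¹ = 23: x ≡ 23·27 = 621 = 10·58 + 41, so x = 41.
Check: ψ(41) = 53·41 + 29 = 2202 = 37·58 + 56 ≡ 56 (mod 58).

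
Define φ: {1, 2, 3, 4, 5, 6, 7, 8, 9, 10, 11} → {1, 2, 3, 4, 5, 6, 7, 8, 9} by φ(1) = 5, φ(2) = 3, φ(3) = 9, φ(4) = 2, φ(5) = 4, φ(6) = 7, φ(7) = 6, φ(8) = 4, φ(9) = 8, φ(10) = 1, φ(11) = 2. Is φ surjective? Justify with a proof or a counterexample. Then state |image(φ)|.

Every element of the codomain has a preimage: 1 = φ(10), 2 = φ(4), 3 = φ(2), 4 = φ(5), 5 = φ(1), 6 = φ(7), 7 = φ(6), 8 = φ(9), 9 = φ(3).
Hence φ is surjective.
The image of φ is {1, 2, 3, 4, 5, 6, 7, 8, 9}, which has 9 elements.

9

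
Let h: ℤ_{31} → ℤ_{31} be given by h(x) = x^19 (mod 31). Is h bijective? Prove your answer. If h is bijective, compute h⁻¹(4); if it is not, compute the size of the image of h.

Since 31 is prime, the nonzero elements of ℤ_{31} form a cyclic group of order 30.
As gcd(19, 30) = 1, raising to the 19th power is a bijection on this group: if u^19 ≡ v^19 then (uv^{−1})^19 = 1, and the only element of order dividing gcd(19, 30) = 1 is 1, so u = v.
With h(0) = 0 this makes h injective on all of ℤ_{31}, hence bijective (finite equal-size domain and codomain). In particular h is bijective.
Since h is bijective, we find the preimage of 4. The inverse of x ↦ x^19 on (ℤ_{31})^× is x ↦ x^19, because 19·19 = 361 = 12·30 + 1 ≡ 1 (mod 30) and x^{30} = 1 for x ≠ 0 (Fermat). So h⁻¹(4) = 4^19 mod 31.
Repeated squaring mod 31: 4^1 ≡ 4, 4^2 ≡ 4² = 16, 4^4 ≡ 16² = 256 ≡ 8, 4^8 ≡ 8² = 64 ≡ 2, 4^16 ≡ 2² = 4. Since 19 = 16 + 2 + 1, 4^19 ≡ 4·16·4: 4·16 = 64 ≡ 2, then 2·4 = 8. So 4^19 ≡ 8 (mod 31).
Hence h⁻¹(4) = 8.

8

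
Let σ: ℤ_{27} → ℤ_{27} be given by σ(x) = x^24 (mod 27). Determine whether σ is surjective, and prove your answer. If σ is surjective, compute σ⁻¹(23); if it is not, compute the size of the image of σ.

σ(0) = 0^24 = 0.
σ(3): Repeated squaring mod 27: 3^1 ≡ 3, 3^2 ≡ 3² = 9, 3^4 ≡ 9² = 81 ≡ 0, 3^8 ≡ 0² = 0, 3^16 ≡ 0² = 0. Since 24 = 16 + 8, 3^24 ≡ 0·0: 0·0 = 0. So 3^24 ≡ 0 (mod 27).
So σ(0) = σ(3) = 0 while 0 ≠ 3, so σ is not injective.
A non-injective map from the 27-element set ℤ_{27} to itself takes at most 26 distinct values, so it cannot be surjective. So σ is not surjective.
Since σ is not surjective, we determine |image(σ)|. Computing x^24 mod 27 for each x (by repeated squaring, reducing mod 27 at every step), the values σ(0), σ(1), …, σ(26) are: 0, 1, 10, 0, 19, 19, 0, 10, 1, 0, 1, 10, 0, 19, 19, 0, 10, 1, 0, 1, 10, 0, 19, 19, 0, 10, 1.
The distinct values are {0, 1, 10, 19}; there are 4 of them.

4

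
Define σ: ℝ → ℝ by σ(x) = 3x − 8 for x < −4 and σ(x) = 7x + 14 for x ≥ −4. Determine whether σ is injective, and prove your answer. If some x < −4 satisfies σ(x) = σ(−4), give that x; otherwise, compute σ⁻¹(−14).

-4

Both pieces are strictly increasing (slopes 3 and 7), so each is injective on its own interval.
The left piece maps (−∞, −4) onto (−∞, −20); the right piece maps [−4, ∞) onto [−14, ∞).
These images are disjoint, so no value is attained by both pieces. So σ is injective.
Because the two images are disjoint, no x < −4 has σ(x) = σ(−4), so we compute σ⁻¹(−14): −14 lies in [−14, ∞), so solve 7x + 14 = −14: x = (−14 − 14)/7 = −4.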